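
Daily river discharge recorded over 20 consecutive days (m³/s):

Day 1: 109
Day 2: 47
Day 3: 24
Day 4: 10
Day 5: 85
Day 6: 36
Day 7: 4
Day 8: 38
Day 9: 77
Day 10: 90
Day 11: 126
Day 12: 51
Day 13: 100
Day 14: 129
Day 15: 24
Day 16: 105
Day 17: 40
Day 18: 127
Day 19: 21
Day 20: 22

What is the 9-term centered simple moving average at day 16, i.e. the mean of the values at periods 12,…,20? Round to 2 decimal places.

68.78

Sum of periods 12–20: 51 + 100 + 129 + 24 + 105 + 40 + 127 + 21 + 22 = 619
Divide by 9: 619 / 9 = 68.78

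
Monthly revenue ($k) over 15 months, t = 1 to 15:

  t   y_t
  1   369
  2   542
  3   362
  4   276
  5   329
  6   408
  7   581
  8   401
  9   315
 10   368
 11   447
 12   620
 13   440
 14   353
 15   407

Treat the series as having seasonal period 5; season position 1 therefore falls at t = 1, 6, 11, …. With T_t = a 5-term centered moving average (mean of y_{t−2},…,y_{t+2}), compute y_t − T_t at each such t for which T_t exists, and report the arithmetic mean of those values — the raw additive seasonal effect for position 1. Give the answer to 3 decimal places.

Season position 1 occurs at t = 6, 11 (where T_t is defined).
t=6: T_6 = 399.00000; y_6 − T_6 = 408 − 399.00000 = 9.00000
t=11: T_11 = 438.00000; y_11 − T_11 = 447 − 438.00000 = 9.00000
Mean deviation: (9.00000 + 9.00000) / 2 = 9.000

9.000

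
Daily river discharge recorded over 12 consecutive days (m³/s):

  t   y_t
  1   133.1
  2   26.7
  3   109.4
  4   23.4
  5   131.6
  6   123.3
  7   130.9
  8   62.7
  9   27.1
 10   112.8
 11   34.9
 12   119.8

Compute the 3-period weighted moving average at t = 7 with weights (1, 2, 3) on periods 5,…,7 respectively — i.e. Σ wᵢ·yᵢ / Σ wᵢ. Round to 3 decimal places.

128.483

Weighted sum: 1·131.6 + 2·123.3 + 3·130.9 = 131.6 + 246.6 + 392.7 = 770.9
Weight total: 1 + 2 + 3 = 6
WMA = 770.9 / 6 = 128.483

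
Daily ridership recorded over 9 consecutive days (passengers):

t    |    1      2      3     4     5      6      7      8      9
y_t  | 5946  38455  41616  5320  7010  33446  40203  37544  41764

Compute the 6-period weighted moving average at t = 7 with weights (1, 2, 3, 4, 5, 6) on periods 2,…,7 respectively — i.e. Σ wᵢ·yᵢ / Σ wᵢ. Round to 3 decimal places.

27339.762

Weighted sum: 1·38455 + 2·41616 + 3·5320 + 4·7010 + 5·33446 + 6·40203 = 38455 + 83232 + 15960 + 28040 + 167230 + 241218 = 574135
Weight total: 1 + 2 + 3 + 4 + 5 + 6 = 21
WMA = 574135 / 21 = 27339.762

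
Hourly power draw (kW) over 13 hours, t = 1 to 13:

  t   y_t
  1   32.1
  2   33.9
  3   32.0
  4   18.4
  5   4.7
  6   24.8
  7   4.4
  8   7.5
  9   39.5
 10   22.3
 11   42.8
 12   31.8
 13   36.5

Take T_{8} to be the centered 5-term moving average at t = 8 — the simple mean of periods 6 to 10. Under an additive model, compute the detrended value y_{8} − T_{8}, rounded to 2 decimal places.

Trend T_8 = (24.8 + 4.4 + 7.5 + 39.5 + 22.3) / 5 = 98.5/5 = 19.7000
Detrended value: 7.5 − 19.7000 = -12.20

-12.20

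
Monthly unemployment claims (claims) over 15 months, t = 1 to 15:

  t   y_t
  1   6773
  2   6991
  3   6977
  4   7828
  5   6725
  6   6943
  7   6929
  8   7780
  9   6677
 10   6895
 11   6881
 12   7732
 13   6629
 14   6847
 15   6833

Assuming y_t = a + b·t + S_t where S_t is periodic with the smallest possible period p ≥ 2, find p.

First differences y_{t+1} − y_t: 218, -14, 851, -1103, 218, -14, 851, -1103, 218, -14, …
The difference pattern repeats every 4 terms and not for any smaller step, so p = 4.

4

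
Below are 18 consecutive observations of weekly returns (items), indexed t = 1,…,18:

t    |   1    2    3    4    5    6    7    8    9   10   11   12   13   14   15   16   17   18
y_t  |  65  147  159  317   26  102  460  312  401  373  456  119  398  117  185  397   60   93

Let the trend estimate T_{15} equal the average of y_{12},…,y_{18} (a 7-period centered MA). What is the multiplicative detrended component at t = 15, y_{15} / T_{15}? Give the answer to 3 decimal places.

0.946

Trend T_15 = (119 + 398 + 117 + 185 + 397 + 60 + 93) / 7 = 1369/7 = 195.57143
Ratio to trend: 185 / 195.57143 = 0.946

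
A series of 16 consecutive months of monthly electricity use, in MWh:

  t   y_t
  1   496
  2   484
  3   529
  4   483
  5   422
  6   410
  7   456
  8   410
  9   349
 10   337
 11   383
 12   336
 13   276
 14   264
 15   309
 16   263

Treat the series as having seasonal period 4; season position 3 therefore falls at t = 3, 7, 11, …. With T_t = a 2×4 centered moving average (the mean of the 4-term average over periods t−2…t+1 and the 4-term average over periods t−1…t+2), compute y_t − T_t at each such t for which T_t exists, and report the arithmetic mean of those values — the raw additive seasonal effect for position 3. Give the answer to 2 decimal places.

Season position 3 occurs at t = 3, 7, 11 (where T_t is defined).
t=3: T_3 = 488.7500; y_3 − T_3 = 529 − 488.7500 = 40.2500
t=7: T_7 = 415.3750; y_7 − T_7 = 456 − 415.3750 = 40.6250
t=11: T_11 = 342.1250; y_11 − T_11 = 383 − 342.1250 = 40.8750
Mean deviation: (40.2500 + 40.6250 + 40.8750) / 3 = 40.58

40.58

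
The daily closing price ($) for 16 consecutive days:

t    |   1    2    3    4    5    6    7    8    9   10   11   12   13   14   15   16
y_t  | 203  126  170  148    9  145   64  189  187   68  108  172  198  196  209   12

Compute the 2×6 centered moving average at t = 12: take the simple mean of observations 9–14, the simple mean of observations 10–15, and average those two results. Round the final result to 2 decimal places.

156.67

Sum over 9–14: 187 + 68 + 108 + 172 + 198 + 196 = 929
Sum over 10–15: 68 + 108 + 172 + 198 + 196 + 209 = 951
CMA at t=12 = (929 + 951) / (2·6) = 1880 / 12 = 156.67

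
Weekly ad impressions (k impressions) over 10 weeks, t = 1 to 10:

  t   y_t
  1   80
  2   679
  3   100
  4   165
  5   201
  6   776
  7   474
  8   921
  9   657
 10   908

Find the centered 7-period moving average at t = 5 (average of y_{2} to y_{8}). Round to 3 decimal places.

473.714

Sum of periods 2–8: 679 + 100 + 165 + 201 + 776 + 474 + 921 = 3316
Divide by 7: 3316 / 7 = 473.714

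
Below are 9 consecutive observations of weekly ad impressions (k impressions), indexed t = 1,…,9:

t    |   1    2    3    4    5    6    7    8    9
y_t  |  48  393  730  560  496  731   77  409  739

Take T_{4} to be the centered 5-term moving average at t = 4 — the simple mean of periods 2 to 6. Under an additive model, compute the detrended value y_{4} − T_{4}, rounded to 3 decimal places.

Trend T_4 = (393 + 730 + 560 + 496 + 731) / 5 = 2910/5 = 582.00000
Detrended value: 560 − 582.00000 = -22.000

-22.000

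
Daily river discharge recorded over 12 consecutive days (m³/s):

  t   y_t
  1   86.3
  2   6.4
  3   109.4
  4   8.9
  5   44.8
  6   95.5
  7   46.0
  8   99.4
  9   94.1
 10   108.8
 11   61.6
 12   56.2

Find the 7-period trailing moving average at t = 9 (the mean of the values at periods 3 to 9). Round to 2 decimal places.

Sum of periods 3–9: 109.4 + 8.9 + 44.8 + 95.5 + 46.0 + 99.4 + 94.1 = 498.1
Divide by 7: 498.1 / 7 = 71.16

71.16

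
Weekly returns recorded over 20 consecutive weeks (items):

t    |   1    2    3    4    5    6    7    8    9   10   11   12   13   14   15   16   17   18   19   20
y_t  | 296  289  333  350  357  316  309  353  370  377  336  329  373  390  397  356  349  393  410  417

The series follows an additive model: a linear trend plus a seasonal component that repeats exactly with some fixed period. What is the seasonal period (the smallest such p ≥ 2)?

5

First differences y_{t+1} − y_t: -7, 44, 17, 7, -41, -7, 44, 17, 7, -41, -7, 44, …
The difference pattern repeats every 5 terms and not for any smaller step, so p = 5.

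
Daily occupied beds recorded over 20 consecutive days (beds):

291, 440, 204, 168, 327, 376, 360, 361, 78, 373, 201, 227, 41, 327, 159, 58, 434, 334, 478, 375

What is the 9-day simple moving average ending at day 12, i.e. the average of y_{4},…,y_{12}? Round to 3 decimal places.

274.556

Sum of periods 4–12: 168 + 327 + 376 + 360 + 361 + 78 + 373 + 201 + 227 = 2471
Divide by 9: 2471 / 9 = 274.556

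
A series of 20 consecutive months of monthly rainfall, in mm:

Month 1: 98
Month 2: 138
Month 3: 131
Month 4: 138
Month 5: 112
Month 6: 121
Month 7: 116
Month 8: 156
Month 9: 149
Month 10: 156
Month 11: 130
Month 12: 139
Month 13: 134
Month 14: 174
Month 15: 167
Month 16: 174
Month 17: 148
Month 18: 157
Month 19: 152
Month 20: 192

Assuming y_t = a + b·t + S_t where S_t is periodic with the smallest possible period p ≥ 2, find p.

6

First differences y_{t+1} − y_t: 40, -7, 7, -26, 9, -5, 40, -7, 7, -26, 9, -5, 40, -7, …
The difference pattern repeats every 6 terms and not for any smaller step, so p = 6.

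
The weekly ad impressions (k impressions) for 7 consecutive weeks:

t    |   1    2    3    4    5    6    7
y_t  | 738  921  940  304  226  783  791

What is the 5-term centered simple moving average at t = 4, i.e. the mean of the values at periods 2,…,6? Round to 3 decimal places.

Sum of periods 2–6: 921 + 940 + 304 + 226 + 783 = 3174
Divide by 5: 3174 / 5 = 634.800

634.800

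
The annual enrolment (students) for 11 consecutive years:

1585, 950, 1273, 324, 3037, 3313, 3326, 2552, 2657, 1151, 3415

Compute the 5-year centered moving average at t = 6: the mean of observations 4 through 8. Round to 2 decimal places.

2510.40

Sum of periods 4–8: 324 + 3037 + 3313 + 3326 + 2552 = 12552
Divide by 5: 12552 / 5 = 2510.40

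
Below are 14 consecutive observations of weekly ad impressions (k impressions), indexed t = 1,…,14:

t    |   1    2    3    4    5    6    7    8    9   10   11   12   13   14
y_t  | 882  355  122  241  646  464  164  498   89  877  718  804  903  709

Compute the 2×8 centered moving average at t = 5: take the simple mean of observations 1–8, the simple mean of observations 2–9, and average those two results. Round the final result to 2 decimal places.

371.94

Sum over 1–8: 882 + 355 + 122 + 241 + 646 + 464 + 164 + 498 = 3372
Sum over 2–9: 355 + 122 + 241 + 646 + 464 + 164 + 498 + 89 = 2579
CMA at t=5 = (3372 + 2579) / (2·8) = 5951 / 16 = 371.94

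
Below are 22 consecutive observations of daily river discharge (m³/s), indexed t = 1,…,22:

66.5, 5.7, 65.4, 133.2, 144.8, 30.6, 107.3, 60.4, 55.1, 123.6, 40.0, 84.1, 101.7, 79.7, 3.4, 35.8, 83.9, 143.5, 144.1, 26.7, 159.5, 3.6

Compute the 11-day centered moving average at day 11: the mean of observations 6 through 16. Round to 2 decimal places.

Sum of periods 6–16: 30.6 + 107.3 + 60.4 + 55.1 + 123.6 + 40.0 + 84.1 + 101.7 + 79.7 + 3.4 + 35.8 = 721.7
Divide by 11: 721.7 / 11 = 65.61

65.61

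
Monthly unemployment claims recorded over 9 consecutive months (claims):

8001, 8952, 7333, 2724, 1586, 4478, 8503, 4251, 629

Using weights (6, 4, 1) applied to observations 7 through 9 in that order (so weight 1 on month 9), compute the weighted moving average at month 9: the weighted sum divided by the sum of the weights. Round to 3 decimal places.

6241.000

Weighted sum: 6·8503 + 4·4251 + 1·629 = 51018 + 17004 + 629 = 68651
Weight total: 6 + 4 + 1 = 11
WMA = 68651 / 11 = 6241.000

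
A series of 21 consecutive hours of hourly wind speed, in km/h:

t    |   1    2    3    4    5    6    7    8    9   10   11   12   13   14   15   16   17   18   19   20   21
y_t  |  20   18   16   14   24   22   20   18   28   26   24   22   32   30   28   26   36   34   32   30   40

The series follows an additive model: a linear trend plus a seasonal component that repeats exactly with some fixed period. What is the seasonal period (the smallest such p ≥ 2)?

4

First differences y_{t+1} − y_t: -2, -2, -2, 10, -2, -2, -2, 10, -2, -2, …
The difference pattern repeats every 4 terms and not for any smaller step, so p = 4.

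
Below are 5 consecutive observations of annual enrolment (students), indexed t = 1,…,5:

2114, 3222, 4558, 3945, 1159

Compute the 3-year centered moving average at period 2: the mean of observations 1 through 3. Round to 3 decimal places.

Sum of periods 1–3: 2114 + 3222 + 4558 = 9894
Divide by 3: 9894 / 3 = 3298.000

3298.000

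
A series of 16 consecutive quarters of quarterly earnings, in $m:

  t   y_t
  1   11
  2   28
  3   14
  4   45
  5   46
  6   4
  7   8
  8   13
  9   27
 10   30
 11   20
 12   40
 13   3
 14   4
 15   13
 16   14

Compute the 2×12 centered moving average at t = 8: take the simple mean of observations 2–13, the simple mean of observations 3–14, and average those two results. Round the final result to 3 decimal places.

Sum over 2–13: 28 + 14 + 45 + 46 + 4 + 8 + 13 + 27 + 30 + 20 + 40 + 3 = 278
Sum over 3–14: 14 + 45 + 46 + 4 + 8 + 13 + 27 + 30 + 20 + 40 + 3 + 4 = 254
CMA at t=8 = (278 + 254) / (2·12) = 532 / 24 = 22.167

22.167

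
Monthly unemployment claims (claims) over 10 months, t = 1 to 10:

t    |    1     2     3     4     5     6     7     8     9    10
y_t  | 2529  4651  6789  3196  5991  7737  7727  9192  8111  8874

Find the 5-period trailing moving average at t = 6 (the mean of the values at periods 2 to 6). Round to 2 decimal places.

5672.80

Sum of periods 2–6: 4651 + 6789 + 3196 + 5991 + 7737 = 28364
Divide by 5: 28364 / 5 = 5672.80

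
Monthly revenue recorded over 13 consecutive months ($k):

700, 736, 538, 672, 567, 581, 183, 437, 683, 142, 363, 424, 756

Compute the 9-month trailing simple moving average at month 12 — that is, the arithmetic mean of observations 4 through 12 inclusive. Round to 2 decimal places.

Sum of periods 4–12: 672 + 567 + 581 + 183 + 437 + 683 + 142 + 363 + 424 = 4052
Divide by 9: 4052 / 9 = 450.22

450.22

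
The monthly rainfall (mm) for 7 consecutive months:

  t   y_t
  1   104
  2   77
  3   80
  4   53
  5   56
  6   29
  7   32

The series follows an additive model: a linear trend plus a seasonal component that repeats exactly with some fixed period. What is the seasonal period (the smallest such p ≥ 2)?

2

First differences y_{t+1} − y_t: -27, 3, -27, 3, -27, 3, …
The difference pattern repeats every 2 terms and not for any smaller step, so p = 2.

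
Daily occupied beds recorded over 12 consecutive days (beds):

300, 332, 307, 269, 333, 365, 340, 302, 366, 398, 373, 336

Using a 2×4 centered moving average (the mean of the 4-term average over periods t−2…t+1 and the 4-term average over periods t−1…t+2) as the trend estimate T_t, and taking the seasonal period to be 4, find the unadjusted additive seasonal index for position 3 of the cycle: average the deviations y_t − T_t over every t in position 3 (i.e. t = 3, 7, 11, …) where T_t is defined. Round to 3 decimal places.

0.875

Season position 3 occurs at t = 3, 7 (where T_t is defined).
t=3: T_3 = 306.12500; y_3 − T_3 = 307 − 306.12500 = 0.87500
t=7: T_7 = 339.12500; y_7 − T_7 = 340 − 339.12500 = 0.87500
Mean deviation: (0.87500 + 0.87500) / 2 = 0.875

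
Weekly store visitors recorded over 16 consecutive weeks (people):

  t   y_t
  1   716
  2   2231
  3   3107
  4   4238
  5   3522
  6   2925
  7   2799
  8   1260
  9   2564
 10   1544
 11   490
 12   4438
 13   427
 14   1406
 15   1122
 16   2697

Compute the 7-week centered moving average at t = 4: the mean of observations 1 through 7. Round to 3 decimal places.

2791.143

Sum of periods 1–7: 716 + 2231 + 3107 + 4238 + 3522 + 2925 + 2799 = 19538
Divide by 7: 19538 / 7 = 2791.143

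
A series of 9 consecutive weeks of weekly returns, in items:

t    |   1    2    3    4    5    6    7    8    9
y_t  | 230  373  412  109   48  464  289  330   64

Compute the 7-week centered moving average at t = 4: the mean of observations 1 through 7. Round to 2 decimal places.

275.00

Sum of periods 1–7: 230 + 373 + 412 + 109 + 48 + 464 + 289 = 1925
Divide by 7: 1925 / 7 = 275.00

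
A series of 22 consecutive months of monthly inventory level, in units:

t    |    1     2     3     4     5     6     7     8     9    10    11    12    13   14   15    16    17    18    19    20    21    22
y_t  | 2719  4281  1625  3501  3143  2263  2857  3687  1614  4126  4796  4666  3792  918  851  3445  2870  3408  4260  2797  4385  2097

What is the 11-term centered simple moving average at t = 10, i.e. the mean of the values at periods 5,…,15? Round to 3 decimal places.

Sum of periods 5–15: 3143 + 2263 + 2857 + 3687 + 1614 + 4126 + 4796 + 4666 + 3792 + 918 + 851 = 32713
Divide by 11: 32713 / 11 = 2973.909

2973.909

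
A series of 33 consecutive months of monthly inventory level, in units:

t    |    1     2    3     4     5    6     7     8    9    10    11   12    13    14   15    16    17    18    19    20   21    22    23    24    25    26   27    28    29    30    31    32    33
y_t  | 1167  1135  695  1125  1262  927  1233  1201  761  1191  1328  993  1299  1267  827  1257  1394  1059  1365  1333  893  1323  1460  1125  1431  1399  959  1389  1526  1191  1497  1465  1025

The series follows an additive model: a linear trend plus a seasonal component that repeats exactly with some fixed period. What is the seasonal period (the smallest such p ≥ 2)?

6

First differences y_{t+1} − y_t: -32, -440, 430, 137, -335, 306, -32, -440, 430, 137, -335, 306, -32, -440, …
The difference pattern repeats every 6 terms and not for any smaller step, so p = 6.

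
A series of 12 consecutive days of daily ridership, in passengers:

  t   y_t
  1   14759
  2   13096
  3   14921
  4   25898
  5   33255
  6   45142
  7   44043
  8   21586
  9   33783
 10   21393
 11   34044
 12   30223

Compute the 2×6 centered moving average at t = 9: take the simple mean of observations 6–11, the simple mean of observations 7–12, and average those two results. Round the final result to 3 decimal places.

32088.583

Sum over 6–11: 45142 + 44043 + 21586 + 33783 + 21393 + 34044 = 199991
Sum over 7–12: 44043 + 21586 + 33783 + 21393 + 34044 + 30223 = 185072
CMA at t=9 = (199991 + 185072) / (2·6) = 385063 / 12 = 32088.583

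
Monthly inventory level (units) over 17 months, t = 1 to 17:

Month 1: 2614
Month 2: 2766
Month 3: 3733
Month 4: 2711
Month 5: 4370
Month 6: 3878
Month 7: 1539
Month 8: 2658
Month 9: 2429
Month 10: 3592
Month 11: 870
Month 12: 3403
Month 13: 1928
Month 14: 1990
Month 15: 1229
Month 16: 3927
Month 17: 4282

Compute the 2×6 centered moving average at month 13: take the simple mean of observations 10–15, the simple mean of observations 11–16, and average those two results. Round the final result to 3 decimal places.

2196.583

Sum over 10–15: 3592 + 870 + 3403 + 1928 + 1990 + 1229 = 13012
Sum over 11–16: 870 + 3403 + 1928 + 1990 + 1229 + 3927 = 13347
CMA at t=13 = (13012 + 13347) / (2·6) = 26359 / 12 = 2196.583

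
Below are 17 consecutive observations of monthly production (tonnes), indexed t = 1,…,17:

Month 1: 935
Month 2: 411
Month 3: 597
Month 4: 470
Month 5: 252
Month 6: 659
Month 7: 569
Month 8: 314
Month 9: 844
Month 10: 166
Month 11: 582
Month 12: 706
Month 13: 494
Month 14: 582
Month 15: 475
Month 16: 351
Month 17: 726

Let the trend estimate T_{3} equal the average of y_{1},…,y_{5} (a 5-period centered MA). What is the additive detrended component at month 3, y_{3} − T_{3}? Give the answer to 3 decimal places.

Trend T_3 = (935 + 411 + 597 + 470 + 252) / 5 = 2665/5 = 533.00000
Detrended value: 597 − 533.00000 = 64.000

64.000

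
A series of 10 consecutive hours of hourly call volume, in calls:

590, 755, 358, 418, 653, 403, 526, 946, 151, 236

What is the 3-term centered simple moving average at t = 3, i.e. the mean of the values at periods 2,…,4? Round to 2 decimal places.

Sum of periods 2–4: 755 + 358 + 418 = 1531
Divide by 3: 1531 / 3 = 510.33

510.33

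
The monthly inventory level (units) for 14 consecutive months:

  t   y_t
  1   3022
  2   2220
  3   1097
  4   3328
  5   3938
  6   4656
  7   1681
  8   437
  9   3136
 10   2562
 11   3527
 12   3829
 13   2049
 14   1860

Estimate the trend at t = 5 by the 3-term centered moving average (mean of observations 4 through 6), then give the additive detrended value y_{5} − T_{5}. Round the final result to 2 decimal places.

Trend T_5 = (3328 + 3938 + 4656) / 3 = 11922/3 = 3974.0000
Detrended value: 3938 − 3974.0000 = -36.00

-36.00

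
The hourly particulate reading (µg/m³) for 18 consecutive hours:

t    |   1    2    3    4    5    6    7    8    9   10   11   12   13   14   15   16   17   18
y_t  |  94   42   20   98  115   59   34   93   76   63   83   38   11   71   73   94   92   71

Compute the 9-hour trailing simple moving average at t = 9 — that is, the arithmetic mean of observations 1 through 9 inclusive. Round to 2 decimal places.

Sum of periods 1–9: 94 + 42 + 20 + 98 + 115 + 59 + 34 + 93 + 76 = 631
Divide by 9: 631 / 9 = 70.11

70.11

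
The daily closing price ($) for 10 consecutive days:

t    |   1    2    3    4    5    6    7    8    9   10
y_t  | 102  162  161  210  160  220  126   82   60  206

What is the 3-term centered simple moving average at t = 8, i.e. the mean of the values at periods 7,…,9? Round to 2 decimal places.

89.33

Sum of periods 7–9: 126 + 82 + 60 = 268
Divide by 3: 268 / 3 = 89.33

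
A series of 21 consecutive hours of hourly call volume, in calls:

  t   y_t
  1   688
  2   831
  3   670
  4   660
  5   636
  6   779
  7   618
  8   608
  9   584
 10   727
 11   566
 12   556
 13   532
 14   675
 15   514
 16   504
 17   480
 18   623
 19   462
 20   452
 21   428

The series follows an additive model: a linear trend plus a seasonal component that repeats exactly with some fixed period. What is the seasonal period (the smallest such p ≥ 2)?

First differences y_{t+1} − y_t: 143, -161, -10, -24, 143, -161, -10, -24, 143, -161, …
The difference pattern repeats every 4 terms and not for any smaller step, so p = 4.

4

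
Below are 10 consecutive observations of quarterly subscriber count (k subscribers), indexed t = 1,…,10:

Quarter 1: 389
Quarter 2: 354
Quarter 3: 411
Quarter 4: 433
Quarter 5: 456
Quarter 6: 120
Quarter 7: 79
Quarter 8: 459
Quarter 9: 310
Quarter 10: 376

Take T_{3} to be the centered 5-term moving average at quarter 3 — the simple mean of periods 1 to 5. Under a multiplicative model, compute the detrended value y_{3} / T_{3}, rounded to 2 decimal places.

1.01

Trend T_3 = (389 + 354 + 411 + 433 + 456) / 5 = 2043/5 = 408.6000
Ratio to trend: 411 / 408.6000 = 1.01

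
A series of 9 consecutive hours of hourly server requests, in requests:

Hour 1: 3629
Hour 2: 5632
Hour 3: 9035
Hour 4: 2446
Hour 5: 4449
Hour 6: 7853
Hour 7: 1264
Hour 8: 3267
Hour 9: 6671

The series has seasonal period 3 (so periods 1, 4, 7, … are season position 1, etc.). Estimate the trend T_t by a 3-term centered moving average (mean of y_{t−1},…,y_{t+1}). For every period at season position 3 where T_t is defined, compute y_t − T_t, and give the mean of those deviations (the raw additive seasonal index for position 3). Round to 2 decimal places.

3330.83

Season position 3 occurs at t = 3, 6 (where T_t is defined).
t=3: T_3 = 5704.3333; y_3 − T_3 = 9035 − 5704.3333 = 3330.6667
t=6: T_6 = 4522.0000; y_6 − T_6 = 7853 − 4522.0000 = 3331.0000
Mean deviation: (3330.6667 + 3331.0000) / 2 = 3330.83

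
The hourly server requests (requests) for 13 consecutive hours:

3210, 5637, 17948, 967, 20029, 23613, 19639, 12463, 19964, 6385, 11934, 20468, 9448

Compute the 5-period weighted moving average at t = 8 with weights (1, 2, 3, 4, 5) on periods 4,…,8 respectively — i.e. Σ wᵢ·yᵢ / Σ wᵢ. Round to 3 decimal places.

16849.000

Weighted sum: 1·967 + 2·20029 + 3·23613 + 4·19639 + 5·12463 = 967 + 40058 + 70839 + 78556 + 62315 = 252735
Weight total: 1 + 2 + 3 + 4 + 5 = 15
WMA = 252735 / 15 = 16849.000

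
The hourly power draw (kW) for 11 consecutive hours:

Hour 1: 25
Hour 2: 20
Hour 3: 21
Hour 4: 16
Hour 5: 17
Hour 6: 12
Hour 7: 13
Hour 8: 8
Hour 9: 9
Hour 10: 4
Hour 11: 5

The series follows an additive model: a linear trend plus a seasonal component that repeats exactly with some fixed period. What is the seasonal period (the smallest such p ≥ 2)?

2

First differences y_{t+1} − y_t: -5, 1, -5, 1, -5, 1, …
The difference pattern repeats every 2 terms and not for any smaller step, so p = 2.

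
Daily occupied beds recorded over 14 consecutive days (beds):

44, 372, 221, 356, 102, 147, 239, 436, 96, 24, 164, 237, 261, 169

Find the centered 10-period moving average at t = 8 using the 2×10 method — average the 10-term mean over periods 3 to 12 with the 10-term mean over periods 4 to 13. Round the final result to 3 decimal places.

204.200

Sum over 3–12: 221 + 356 + 102 + 147 + 239 + 436 + 96 + 24 + 164 + 237 = 2022
Sum over 4–13: 356 + 102 + 147 + 239 + 436 + 96 + 24 + 164 + 237 + 261 = 2062
CMA at t=8 = (2022 + 2062) / (2·10) = 4084 / 20 = 204.200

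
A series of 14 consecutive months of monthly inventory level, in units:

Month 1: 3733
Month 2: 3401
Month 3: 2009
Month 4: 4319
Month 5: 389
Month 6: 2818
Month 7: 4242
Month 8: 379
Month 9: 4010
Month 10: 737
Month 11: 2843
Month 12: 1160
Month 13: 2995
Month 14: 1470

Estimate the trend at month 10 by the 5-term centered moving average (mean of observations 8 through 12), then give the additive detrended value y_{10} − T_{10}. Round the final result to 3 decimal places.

-1088.800

Trend T_10 = (379 + 4010 + 737 + 2843 + 1160) / 5 = 9129/5 = 1825.80000
Detrended value: 737 − 1825.80000 = -1088.800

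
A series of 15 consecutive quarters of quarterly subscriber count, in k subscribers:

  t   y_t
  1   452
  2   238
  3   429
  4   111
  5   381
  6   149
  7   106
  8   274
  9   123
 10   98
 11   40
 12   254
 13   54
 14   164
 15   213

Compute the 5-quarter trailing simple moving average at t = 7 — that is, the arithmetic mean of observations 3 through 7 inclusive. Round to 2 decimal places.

235.20

Sum of periods 3–7: 429 + 111 + 381 + 149 + 106 = 1176
Divide by 5: 1176 / 5 = 235.20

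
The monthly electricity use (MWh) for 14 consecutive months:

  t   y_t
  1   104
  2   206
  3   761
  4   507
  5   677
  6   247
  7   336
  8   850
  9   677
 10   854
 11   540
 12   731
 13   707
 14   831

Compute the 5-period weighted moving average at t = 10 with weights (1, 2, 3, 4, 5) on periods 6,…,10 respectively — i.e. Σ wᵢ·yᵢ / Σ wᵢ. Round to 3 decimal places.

Weighted sum: 1·247 + 2·336 + 3·850 + 4·677 + 5·854 = 247 + 672 + 2550 + 2708 + 4270 = 10447
Weight total: 1 + 2 + 3 + 4 + 5 = 15
WMA = 10447 / 15 = 696.467

696.467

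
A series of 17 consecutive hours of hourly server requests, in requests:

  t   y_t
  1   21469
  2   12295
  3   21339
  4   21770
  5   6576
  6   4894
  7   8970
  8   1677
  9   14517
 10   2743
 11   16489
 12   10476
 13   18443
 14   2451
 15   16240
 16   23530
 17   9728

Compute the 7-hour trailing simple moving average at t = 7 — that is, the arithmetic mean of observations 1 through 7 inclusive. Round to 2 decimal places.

13901.86

Sum of periods 1–7: 21469 + 12295 + 21339 + 21770 + 6576 + 4894 + 8970 = 97313
Divide by 7: 97313 / 7 = 13901.86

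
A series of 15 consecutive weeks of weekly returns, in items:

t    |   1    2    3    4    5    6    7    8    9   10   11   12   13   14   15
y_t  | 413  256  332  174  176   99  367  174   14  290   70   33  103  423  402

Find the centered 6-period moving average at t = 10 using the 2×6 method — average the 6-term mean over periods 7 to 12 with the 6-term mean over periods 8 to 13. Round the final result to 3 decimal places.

136.000

Sum over 7–12: 367 + 174 + 14 + 290 + 70 + 33 = 948
Sum over 8–13: 174 + 14 + 290 + 70 + 33 + 103 = 684
CMA at t=10 = (948 + 684) / (2·6) = 1632 / 12 = 136.000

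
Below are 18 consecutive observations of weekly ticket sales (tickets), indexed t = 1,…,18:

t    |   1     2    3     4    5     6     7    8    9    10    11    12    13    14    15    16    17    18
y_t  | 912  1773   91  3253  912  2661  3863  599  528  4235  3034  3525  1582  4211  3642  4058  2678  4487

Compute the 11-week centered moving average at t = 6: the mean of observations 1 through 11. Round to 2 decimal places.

1987.36

Sum of periods 1–11: 912 + 1773 + 91 + 3253 + 912 + 2661 + 3863 + 599 + 528 + 4235 + 3034 = 21861
Divide by 11: 21861 / 11 = 1987.36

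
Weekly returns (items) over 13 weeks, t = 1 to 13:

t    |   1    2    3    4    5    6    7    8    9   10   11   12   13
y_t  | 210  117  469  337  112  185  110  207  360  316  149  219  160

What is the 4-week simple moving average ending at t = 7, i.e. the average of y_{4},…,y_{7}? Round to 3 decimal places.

Sum of periods 4–7: 337 + 112 + 185 + 110 = 744
Divide by 4: 744 / 4 = 186.000

186.000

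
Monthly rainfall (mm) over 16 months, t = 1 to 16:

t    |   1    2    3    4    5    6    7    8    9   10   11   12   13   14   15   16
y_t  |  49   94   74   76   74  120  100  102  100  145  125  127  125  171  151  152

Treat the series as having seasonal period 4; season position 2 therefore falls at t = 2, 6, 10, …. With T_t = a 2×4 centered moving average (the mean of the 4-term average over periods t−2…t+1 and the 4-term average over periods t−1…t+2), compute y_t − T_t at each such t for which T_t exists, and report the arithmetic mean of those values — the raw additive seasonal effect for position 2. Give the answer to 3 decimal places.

24.167

Season position 2 occurs at t = 6, 10, 14 (where T_t is defined).
t=6: T_6 = 95.75000; y_6 − T_6 = 120 − 95.75000 = 24.25000
t=10: T_10 = 121.12500; y_10 − T_10 = 145 − 121.12500 = 23.87500
t=14: T_14 = 146.62500; y_14 − T_14 = 171 − 146.62500 = 24.37500
Mean deviation: (24.25000 + 23.87500 + 24.37500) / 3 = 24.167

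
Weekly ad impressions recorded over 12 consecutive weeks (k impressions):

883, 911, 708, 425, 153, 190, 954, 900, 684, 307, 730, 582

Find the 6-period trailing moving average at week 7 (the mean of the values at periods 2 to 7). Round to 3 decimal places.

556.833

Sum of periods 2–7: 911 + 708 + 425 + 153 + 190 + 954 = 3341
Divide by 6: 3341 / 6 = 556.833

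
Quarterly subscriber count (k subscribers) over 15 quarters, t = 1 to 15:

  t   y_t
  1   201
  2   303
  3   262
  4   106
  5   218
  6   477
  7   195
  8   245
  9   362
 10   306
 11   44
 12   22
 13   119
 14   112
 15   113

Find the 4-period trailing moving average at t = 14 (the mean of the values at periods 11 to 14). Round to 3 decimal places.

Sum of periods 11–14: 44 + 22 + 119 + 112 = 297
Divide by 4: 297 / 4 = 74.250

74.250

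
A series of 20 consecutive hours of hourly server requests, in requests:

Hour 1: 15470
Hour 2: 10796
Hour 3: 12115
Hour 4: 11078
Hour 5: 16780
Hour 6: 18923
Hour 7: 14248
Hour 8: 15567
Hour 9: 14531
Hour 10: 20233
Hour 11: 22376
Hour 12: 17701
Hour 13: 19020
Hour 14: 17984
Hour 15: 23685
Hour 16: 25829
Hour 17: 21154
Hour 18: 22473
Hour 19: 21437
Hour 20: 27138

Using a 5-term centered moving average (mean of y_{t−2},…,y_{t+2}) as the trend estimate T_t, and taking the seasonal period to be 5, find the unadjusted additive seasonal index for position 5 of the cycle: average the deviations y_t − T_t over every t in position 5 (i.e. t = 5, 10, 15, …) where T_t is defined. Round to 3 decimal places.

Season position 5 occurs at t = 5, 10, 15 (where T_t is defined).
t=5: T_5 = 14628.80000; y_5 − T_5 = 16780 − 14628.80000 = 2151.20000
t=10: T_10 = 18081.60000; y_10 − T_10 = 20233 − 18081.60000 = 2151.40000
t=15: T_15 = 21534.40000; y_15 − T_15 = 23685 − 21534.40000 = 2150.60000
Mean deviation: (2151.20000 + 2151.40000 + 2150.60000) / 3 = 2151.067

2151.067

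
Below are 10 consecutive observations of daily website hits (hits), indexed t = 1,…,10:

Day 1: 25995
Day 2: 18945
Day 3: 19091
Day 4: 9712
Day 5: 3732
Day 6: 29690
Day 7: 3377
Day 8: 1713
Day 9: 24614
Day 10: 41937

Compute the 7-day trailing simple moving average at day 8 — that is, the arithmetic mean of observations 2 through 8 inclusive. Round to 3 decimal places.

Sum of periods 2–8: 18945 + 19091 + 9712 + 3732 + 29690 + 3377 + 1713 = 86260
Divide by 7: 86260 / 7 = 12322.857

12322.857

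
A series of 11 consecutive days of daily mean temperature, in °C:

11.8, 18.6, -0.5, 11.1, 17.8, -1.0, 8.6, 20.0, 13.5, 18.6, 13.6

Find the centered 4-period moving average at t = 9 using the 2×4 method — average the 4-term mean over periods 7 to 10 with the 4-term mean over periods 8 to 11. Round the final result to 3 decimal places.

15.800

Sum over 7–10: 8.6 + 20.0 + 13.5 + 18.6 = 60.7
Sum over 8–11: 20.0 + 13.5 + 18.6 + 13.6 = 65.7
CMA at t=9 = (60.7 + 65.7) / (2·4) = 126.4 / 8 = 15.800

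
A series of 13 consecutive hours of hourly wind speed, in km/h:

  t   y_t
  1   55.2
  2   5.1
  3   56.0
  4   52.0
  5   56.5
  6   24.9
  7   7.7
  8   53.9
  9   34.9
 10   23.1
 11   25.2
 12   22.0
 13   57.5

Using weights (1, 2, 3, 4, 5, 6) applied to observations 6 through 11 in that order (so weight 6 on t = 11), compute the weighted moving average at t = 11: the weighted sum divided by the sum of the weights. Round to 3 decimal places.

28.967

Weighted sum: 1·24.9 + 2·7.7 + 3·53.9 + 4·34.9 + 5·23.1 + 6·25.2 = 24.9 + 15.4 + 161.7 + 139.6 + 115.5 + 151.2 = 608.3
Weight total: 1 + 2 + 3 + 4 + 5 + 6 = 21
WMA = 608.3 / 21 = 28.967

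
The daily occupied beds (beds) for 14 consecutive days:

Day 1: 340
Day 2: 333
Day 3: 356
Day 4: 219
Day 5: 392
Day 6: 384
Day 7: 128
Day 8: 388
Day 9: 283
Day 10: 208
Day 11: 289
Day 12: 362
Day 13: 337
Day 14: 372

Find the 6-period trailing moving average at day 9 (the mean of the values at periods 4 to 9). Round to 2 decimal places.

299.00

Sum of periods 4–9: 219 + 392 + 384 + 128 + 388 + 283 = 1794
Divide by 6: 1794 / 6 = 299.00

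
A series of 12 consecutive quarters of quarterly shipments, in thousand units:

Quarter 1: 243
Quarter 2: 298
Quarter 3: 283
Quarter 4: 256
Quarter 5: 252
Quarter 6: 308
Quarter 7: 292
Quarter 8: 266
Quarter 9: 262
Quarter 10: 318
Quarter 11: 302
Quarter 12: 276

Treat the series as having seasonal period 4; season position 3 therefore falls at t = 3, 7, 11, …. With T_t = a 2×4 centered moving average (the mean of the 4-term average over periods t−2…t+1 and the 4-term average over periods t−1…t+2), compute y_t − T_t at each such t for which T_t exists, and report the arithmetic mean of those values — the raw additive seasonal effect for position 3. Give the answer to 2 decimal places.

11.56

Season position 3 occurs at t = 3, 7 (where T_t is defined).
t=3: T_3 = 271.1250; y_3 − T_3 = 283 − 271.1250 = 11.8750
t=7: T_7 = 280.7500; y_7 − T_7 = 292 − 280.7500 = 11.2500
Mean deviation: (11.8750 + 11.2500) / 2 = 11.56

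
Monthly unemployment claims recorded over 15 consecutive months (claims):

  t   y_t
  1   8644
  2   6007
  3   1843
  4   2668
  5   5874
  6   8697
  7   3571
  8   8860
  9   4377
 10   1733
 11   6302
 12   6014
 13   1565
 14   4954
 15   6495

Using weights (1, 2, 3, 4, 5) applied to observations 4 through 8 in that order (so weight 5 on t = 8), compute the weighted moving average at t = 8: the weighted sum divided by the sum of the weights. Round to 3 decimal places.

6606.067

Weighted sum: 1·2668 + 2·5874 + 3·8697 + 4·3571 + 5·8860 = 2668 + 11748 + 26091 + 14284 + 44300 = 99091
Weight total: 1 + 2 + 3 + 4 + 5 = 15
WMA = 99091 / 15 = 6606.067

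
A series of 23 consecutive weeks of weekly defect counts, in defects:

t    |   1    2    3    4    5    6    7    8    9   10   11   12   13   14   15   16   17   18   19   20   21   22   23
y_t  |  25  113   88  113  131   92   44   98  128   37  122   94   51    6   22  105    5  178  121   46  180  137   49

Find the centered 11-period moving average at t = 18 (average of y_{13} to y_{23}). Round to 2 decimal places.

81.82

Sum of periods 13–23: 51 + 6 + 22 + 105 + 5 + 178 + 121 + 46 + 180 + 137 + 49 = 900
Divide by 11: 900 / 11 = 81.82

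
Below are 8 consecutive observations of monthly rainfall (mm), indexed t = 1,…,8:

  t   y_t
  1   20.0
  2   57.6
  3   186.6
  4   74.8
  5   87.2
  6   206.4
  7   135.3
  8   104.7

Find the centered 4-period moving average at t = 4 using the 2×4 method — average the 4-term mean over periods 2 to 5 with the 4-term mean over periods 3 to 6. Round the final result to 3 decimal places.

Sum over 2–5: 57.6 + 186.6 + 74.8 + 87.2 = 406.2
Sum over 3–6: 186.6 + 74.8 + 87.2 + 206.4 = 555.0
CMA at t=4 = (406.2 + 555.0) / (2·4) = 961.2 / 8 = 120.150

120.150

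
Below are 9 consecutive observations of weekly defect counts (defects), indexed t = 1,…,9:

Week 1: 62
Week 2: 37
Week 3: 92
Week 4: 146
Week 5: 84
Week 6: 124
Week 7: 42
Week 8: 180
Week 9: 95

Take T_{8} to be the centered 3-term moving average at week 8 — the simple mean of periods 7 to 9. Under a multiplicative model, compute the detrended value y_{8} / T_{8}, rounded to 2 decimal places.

Trend T_8 = (42 + 180 + 95) / 3 = 317/3 = 105.6667
Ratio to trend: 180 / 105.6667 = 1.70

1.70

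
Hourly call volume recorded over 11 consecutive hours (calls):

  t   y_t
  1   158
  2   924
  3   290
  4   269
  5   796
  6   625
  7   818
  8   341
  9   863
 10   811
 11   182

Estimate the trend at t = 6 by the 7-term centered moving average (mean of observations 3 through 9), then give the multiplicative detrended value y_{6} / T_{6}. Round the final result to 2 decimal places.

1.09

Trend T_6 = (290 + 269 + 796 + 625 + 818 + 341 + 863) / 7 = 4002/7 = 571.7143
Ratio to trend: 625 / 571.7143 = 1.09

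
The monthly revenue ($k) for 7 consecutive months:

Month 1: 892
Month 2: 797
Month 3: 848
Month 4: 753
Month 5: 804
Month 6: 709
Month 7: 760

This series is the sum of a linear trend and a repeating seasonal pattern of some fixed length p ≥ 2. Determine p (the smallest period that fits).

First differences y_{t+1} − y_t: -95, 51, -95, 51, -95, 51, …
The difference pattern repeats every 2 terms and not for any smaller step, so p = 2.

2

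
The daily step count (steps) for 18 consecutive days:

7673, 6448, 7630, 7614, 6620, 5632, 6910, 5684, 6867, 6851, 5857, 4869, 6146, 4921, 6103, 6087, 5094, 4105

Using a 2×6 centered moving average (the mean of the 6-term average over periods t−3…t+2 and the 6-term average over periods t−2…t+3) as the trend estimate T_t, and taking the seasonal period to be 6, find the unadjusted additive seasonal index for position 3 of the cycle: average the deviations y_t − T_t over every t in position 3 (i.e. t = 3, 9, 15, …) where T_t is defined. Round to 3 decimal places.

630.208

Season position 3 occurs at t = 9, 15 (where T_t is defined).
t=9: T_9 = 6236.58333; y_9 − T_9 = 6867 − 6236.58333 = 630.41667
t=15: T_15 = 5473.00000; y_15 − T_15 = 6103 − 5473.00000 = 630.00000
Mean deviation: (630.41667 + 630.00000) / 2 = 630.208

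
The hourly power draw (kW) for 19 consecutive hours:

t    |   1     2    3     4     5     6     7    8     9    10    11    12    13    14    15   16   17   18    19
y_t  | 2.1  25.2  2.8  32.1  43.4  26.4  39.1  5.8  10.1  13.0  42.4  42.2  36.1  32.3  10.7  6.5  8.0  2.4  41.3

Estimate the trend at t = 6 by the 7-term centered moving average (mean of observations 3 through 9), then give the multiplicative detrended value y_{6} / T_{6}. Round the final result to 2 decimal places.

Trend T_6 = (2.8 + 32.1 + 43.4 + 26.4 + 39.1 + 5.8 + 10.1) / 7 = 159.7/7 = 22.8143
Ratio to trend: 26.4 / 22.8143 = 1.16

1.16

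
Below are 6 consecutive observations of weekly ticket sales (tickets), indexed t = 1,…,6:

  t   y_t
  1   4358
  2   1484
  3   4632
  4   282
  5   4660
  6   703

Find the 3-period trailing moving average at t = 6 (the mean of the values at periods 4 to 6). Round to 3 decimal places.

1881.667

Sum of periods 4–6: 282 + 4660 + 703 = 5645
Divide by 3: 5645 / 3 = 1881.667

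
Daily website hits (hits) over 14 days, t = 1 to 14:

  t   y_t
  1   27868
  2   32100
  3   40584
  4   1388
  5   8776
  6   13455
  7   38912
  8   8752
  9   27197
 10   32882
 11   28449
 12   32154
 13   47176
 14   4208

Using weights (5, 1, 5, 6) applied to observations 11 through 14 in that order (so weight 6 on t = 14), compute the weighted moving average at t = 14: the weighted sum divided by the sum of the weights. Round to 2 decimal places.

25619.24

Weighted sum: 5·28449 + 1·32154 + 5·47176 + 6·4208 = 142245 + 32154 + 235880 + 25248 = 435527
Weight total: 5 + 1 + 5 + 6 = 17
WMA = 435527 / 17 = 25619.24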